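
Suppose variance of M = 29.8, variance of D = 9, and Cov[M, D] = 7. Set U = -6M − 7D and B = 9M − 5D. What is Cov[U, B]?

By bilinearity, Cov[U, B] = ac·variance of M + bd·variance of D + (ad+bc)·Cov[M, D], with a=-6, b=-7, c=9, d=-5.
ac·variance of M = (-6)·9·29.8 = -1609.2
bd·variance of D = (-7)·(-5)·9 = 315
(ad+bc)·Cov[M, D] = (-33)·7 = -231
Cov[U, B] = -1609.2 + 315 + (-231) = -1525.2.

Cov[U, B] = -1525.2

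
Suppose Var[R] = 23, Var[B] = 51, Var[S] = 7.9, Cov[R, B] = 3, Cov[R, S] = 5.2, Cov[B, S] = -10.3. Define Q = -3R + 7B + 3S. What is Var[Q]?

Var[Q] = a²·Var[R] + b²·Var[B] + c²·Var[S] + 2ab·Cov[R, B] + 2ac·Cov[R, S] + 2bc·Cov[B, S], with a = -3, b = 7, c = 3.
= 207 + 2499 + 71.1 + (-126) + (-93.6) + (-432.6)
= 2124.9.

Var[Q] = 2124.9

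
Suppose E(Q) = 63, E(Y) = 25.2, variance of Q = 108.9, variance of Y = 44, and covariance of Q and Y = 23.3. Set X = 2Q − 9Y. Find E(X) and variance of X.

E(X) = -100.8, variance of X = 3160.8

E(X) = 2·E(Q) + (-9)·E(Y) = 2·63 + (-9)·25.2 = -100.8.
variance of X = a²·variance of Q + b²·variance of Y + 2ab·covariance of Q and Y with a = 2, b = -9.
= 2²·108.9 + (-9)²·44 + 2·2·(-9)·23.3
= 435.6 + 3564 + (-838.8) = 3160.8.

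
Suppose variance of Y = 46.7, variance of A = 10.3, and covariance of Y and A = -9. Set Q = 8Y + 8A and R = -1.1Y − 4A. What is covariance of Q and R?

By bilinearity, covariance of Q and R = ac·variance of Y + bd·variance of A + (ad+bc)·covariance of Y and A, with a=8, b=8, c=-1.1, d=-4.
ac·variance of Y = 8·(-1.1)·46.7 = -410.96
bd·variance of A = 8·(-4)·10.3 = -329.6
(ad+bc)·covariance of Y and A = (-40.8)·(-9) = 367.2
covariance of Q and R = -410.96 + (-329.6) + 367.2 = -373.36.

covariance of Q and R = -373.36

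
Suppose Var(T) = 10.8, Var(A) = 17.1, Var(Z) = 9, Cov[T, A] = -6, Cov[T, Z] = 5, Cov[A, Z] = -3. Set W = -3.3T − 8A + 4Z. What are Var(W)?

Var(W) = a²·Var(T) + b²·Var(A) + c²·Var(Z) + 2ab·Cov[T, A] + 2ac·Cov[T, Z] + 2bc·Cov[A, Z], with a = -3.3, b = -8, c = 4.
= 117.612 + 1094.4 + 144 + (-316.8) + (-132) + 192
= 1099.212.

Var(W) = 1099.212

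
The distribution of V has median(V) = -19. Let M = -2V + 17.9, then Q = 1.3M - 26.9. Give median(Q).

median(Q) = 45.77

median(M) = (-2)·(-19) + 17.9 = 55.9.
median(Q) = 1.3·55.9 + (-26.9) = 45.77.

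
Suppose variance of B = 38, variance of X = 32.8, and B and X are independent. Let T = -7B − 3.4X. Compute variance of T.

variance of T = a²·variance of B + b²·variance of X + 2ab·Cov[B, X] with a = -7, b = -3.4.
Independence gives Cov[B, X] = 0.
= (-7)²·38 + (-3.4)²·32.8 + 2·(-7)·(-3.4)·0
= 1862 + 379.168 + 0 = 2241.168.

variance of T = 2241.168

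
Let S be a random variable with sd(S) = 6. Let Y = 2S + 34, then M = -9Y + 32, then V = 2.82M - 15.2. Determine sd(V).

sd(V) = 304.56

sd(Y) = |2|·6 = 12.
sd(M) = |-9|·12 = 108.
sd(V) = |2.82|·108 = 304.56.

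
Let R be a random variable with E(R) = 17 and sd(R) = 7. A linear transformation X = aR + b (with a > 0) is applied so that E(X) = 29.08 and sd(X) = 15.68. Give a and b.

a = 2.24, b = -9

sd(X) = a·sd(R) (a > 0), so a = 15.68/7 = 2.24.
E(X) = a·E(R) + b, so b = 29.08 − 2.24·17 = -9.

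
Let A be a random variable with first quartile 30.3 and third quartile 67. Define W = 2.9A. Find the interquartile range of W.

IQR of A = Q3 − Q1 = 67 − 30.3 = 36.7.
Under W = aA + b, IQR(W) = |a|·IQR(A) = |2.9|·36.7 = 106.43 (shifts cancel; spread scales by |a|).

IQR(W) = 106.43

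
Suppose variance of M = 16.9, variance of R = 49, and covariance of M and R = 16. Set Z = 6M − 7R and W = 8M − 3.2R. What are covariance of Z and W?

covariance of Z and W = 705.6

By bilinearity, covariance of Z and W = ac·variance of M + bd·variance of R + (ad+bc)·covariance of M and R, with a=6, b=-7, c=8, d=-3.2.
ac·variance of M = 6·8·16.9 = 811.2
bd·variance of R = (-7)·(-3.2)·49 = 1097.6
(ad+bc)·covariance of M and R = (-75.2)·16 = -1203.2
covariance of Z and W = 811.2 + 1097.6 + (-1203.2) = 705.6.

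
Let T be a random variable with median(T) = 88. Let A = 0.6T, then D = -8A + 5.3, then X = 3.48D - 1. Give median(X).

median(A) = 0.6·88 = 52.8.
median(D) = (-8)·52.8 + 5.3 = -417.1.
median(X) = 3.48·(-417.1) + (-1) = -1452.508.

median(X) = -1452.508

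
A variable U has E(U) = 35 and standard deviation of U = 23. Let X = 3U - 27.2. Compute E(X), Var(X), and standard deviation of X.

X = 3U - 27.2 is linear with a = 3, b = -27.2.
E(X) = a·E(U) + b = 3·35 + (-27.2) = 77.8.
Var(U) = 23² = 529.
Var(X) = a²·Var(U) = 3²·529 = 4761 (the additive constant -27.2 does not affect variance).
standard deviation of X = |a|·standard deviation of U = |3|·23 = 69.

E(X) = 77.8, Var(X) = 4761, standard deviation of X = 69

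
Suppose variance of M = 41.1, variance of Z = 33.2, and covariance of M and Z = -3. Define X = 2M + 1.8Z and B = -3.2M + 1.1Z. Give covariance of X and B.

By bilinearity, covariance of X and B = ac·variance of M + bd·variance of Z + (ad+bc)·covariance of M and Z, with a=2, b=1.8, c=-3.2, d=1.1.
ac·variance of M = 2·(-3.2)·41.1 = -263.04
bd·variance of Z = 1.8·1.1·33.2 = 65.736
(ad+bc)·covariance of M and Z = (-3.56)·(-3) = 10.68
covariance of X and B = -263.04 + 65.736 + 10.68 = -186.624.

covariance of X and B = -186.624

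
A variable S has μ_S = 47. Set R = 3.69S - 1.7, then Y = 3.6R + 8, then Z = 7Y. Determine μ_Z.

μ_Z = 4383.596

μ_R = 3.69·47 + (-1.7) = 171.73.
μ_Y = 3.6·171.73 + 8 = 626.228.
μ_Z = 7·626.228 = 4383.596.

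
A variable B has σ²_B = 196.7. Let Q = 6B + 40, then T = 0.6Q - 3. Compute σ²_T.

σ²_T = 2549.232

σ²_Q = 6²·196.7 = 7081.2.
σ²_T = 0.6²·7081.2 = 2549.232.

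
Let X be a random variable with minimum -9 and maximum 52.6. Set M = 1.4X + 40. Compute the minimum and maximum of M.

min(M) = 27.4, max(M) = 113.64

a = 1.4 > 0, so min(M) = a·min(X)+b = 1.4·(-9) + 40 = 27.4 and max(M) = 1.4·52.6 + 40 = 113.64.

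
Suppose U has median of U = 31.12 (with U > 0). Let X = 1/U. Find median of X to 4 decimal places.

median of X = 0.0321

1/U is monotone on this domain, so median of X = 1/(31.12) ≈ 0.0321.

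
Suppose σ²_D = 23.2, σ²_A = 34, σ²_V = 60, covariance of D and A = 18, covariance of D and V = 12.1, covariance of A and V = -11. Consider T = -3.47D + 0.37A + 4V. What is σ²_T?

σ²_T = a²·σ²_D + b²·σ²_A + c²·σ²_V + 2ab·covariance of D and A + 2ac·covariance of D and V + 2bc·covariance of A and V, with a = -3.47, b = 0.37, c = 4.
= 279.34888 + 4.6546 + 960 + (-46.2204) + (-335.896) + (-32.56)
= 829.32708.

σ²_T = 829.32708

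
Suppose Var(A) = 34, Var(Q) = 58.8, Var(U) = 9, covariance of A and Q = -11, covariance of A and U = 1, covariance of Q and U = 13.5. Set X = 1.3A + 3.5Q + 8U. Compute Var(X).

Var(X) = a²·Var(A) + b²·Var(Q) + c²·Var(U) + 2ab·covariance of A and Q + 2ac·covariance of A and U + 2bc·covariance of Q and U, with a = 1.3, b = 3.5, c = 8.
= 57.46 + 720.3 + 576 + (-100.1) + 20.8 + 756
= 2030.46.

Var(X) = 2030.46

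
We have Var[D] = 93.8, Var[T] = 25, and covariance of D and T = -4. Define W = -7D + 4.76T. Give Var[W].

Var[W] = a²·Var[D] + b²·Var[T] + 2ab·covariance of D and T with a = -7, b = 4.76.
= (-7)²·93.8 + 4.76²·25 + 2·(-7)·4.76·(-4)
= 4596.2 + 566.44 + 266.56 = 5429.2.

Var[W] = 5429.2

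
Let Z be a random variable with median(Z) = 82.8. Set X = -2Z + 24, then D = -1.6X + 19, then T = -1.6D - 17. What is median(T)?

median(T) = -409.896

median(X) = (-2)·82.8 + 24 = -141.6.
median(D) = (-1.6)·(-141.6) + 19 = 245.56.
median(T) = (-1.6)·245.56 + (-17) = -409.896.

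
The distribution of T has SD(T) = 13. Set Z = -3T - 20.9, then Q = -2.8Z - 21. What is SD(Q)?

SD(Z) = |-3|·13 = 39.
SD(Q) = |-2.8|·39 = 109.2.

SD(Q) = 109.2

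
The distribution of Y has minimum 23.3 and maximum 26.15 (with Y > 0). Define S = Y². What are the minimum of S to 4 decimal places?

Y² is increasing on this domain, so min(S) comes from min(Y) = 23.3: min(S) = square(23.3) = 542.89.

min(S) = 542.89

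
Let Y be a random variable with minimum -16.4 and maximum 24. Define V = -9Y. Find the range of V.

Range(V) = 363.6

Range of Y = 24 − (-16.4) = 40.4.
Range(V) = |a|·Range(Y) = |-9|·40.4 = 363.6.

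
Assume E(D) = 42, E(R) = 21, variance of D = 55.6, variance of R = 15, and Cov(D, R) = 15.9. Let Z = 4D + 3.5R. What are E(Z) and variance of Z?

E(Z) = 4·E(D) + 3.5·E(R) = 4·42 + 3.5·21 = 241.5.
variance of Z = a²·variance of D + b²·variance of R + 2ab·Cov(D, R) with a = 4, b = 3.5.
= 4²·55.6 + 3.5²·15 + 2·4·3.5·15.9
= 889.6 + 183.75 + 445.2 = 1518.55.

E(Z) = 241.5, variance of Z = 1518.55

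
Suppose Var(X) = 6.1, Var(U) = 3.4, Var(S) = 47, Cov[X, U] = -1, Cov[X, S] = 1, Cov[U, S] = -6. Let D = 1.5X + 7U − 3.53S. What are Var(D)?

Var(D) = 1030.9173

Var(D) = a²·Var(X) + b²·Var(U) + c²·Var(S) + 2ab·Cov[X, U] + 2ac·Cov[X, S] + 2bc·Cov[U, S], with a = 1.5, b = 7, c = -3.53.
= 13.725 + 166.6 + 585.6623 + (-21) + (-10.59) + 296.52
= 1030.9173.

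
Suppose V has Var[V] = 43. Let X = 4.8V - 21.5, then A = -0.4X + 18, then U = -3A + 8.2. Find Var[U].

Var[X] = 4.8²·43 = 990.72.
Var[A] = (-0.4)²·990.72 = 158.5152.
Var[U] = (-3)²·158.5152 = 1426.6368.

Var[U] = 1426.6368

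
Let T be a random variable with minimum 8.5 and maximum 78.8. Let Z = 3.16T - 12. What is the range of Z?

Range(Z) = 222.148

Range of T = 78.8 − 8.5 = 70.3.
Range(Z) = |a|·Range(T) = |3.16|·70.3 = 222.148.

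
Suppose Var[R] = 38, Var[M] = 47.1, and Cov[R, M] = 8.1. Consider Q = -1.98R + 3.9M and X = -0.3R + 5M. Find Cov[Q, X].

Cov[Q, X] = 851.355

By bilinearity, Cov[Q, X] = ac·Var[R] + bd·Var[M] + (ad+bc)·Cov[R, M], with a=-1.98, b=3.9, c=-0.3, d=5.
ac·Var[R] = (-1.98)·(-0.3)·38 = 22.572
bd·Var[M] = 3.9·5·47.1 = 918.45
(ad+bc)·Cov[R, M] = (-11.07)·8.1 = -89.667
Cov[Q, X] = 22.572 + 918.45 + (-89.667) = 851.355.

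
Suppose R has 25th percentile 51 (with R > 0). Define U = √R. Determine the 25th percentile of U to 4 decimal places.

√R is increasing, so P_{25}(U) = g(P_{25}(R)) ≈ 7.1414.

25th percentile of U = 7.1414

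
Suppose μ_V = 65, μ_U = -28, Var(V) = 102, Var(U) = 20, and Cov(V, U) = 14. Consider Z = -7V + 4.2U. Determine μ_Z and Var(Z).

μ_Z = -572.6, Var(Z) = 4527.6

μ_Z = (-7)·μ_V + 4.2·μ_U = (-7)·65 + 4.2·(-28) = -572.6.
Var(Z) = a²·Var(V) + b²·Var(U) + 2ab·Cov(V, U) with a = -7, b = 4.2.
= (-7)²·102 + 4.2²·20 + 2·(-7)·4.2·14
= 4998 + 352.8 + (-823.2) = 4527.6.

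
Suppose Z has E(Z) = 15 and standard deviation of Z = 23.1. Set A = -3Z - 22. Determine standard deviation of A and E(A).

standard deviation of A = 69.3, E(A) = -67

A = -3Z - 22 is linear with a = -3, b = -22.
standard deviation of A = |a|·standard deviation of Z = |-3|·23.1 = 69.3.
E(A) = a·E(Z) + b = (-3)·15 + (-22) = -67.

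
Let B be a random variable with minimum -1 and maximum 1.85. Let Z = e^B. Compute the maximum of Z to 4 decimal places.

max(Z) = 6.3598

e^B is increasing on this domain, so max(Z) comes from max(B) = 1.85: max(Z) = exp(1.85) ≈ 6.3598.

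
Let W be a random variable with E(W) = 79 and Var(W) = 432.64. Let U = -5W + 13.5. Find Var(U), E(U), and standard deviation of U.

U = -5W + 13.5 is linear with a = -5, b = 13.5.
Var(U) = a²·Var(W) = (-5)²·432.64 = 10816 (the additive constant 13.5 does not affect variance).
E(U) = a·E(W) + b = (-5)·79 + 13.5 = -381.5.
standard deviation of W = √432.64 = 20.8.
standard deviation of U = |a|·standard deviation of W = |-5|·20.8 = 104.

Var(U) = 10816, E(U) = -381.5, standard deviation of U = 104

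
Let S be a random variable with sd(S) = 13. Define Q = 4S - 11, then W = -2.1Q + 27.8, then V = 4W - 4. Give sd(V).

sd(Q) = |4|·13 = 52.
sd(W) = |-2.1|·52 = 109.2.
sd(V) = |4|·109.2 = 436.8.

sd(V) = 436.8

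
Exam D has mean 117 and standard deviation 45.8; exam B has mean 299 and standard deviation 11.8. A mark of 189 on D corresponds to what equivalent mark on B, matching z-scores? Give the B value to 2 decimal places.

z = (189 − 117)/45.8 ≈ 1.5721.
B = 299 + z·11.8 = 299 + (189 − 117)·11.8/45.8 ≈ 317.55.

B = 317.55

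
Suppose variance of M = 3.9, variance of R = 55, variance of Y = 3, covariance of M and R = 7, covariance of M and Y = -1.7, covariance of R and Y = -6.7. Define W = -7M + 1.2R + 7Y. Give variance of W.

variance of W = 353.74

variance of W = a²·variance of M + b²·variance of R + c²·variance of Y + 2ab·covariance of M and R + 2ac·covariance of M and Y + 2bc·covariance of R and Y, with a = -7, b = 1.2, c = 7.
= 191.1 + 79.2 + 147 + (-117.6) + 166.6 + (-112.56)
= 353.74.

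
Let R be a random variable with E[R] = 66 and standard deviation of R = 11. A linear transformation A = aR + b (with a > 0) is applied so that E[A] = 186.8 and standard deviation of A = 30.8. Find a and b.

standard deviation of A = a·standard deviation of R (a > 0), so a = 30.8/11 = 2.8.
E[A] = a·E[R] + b, so b = 186.8 − 2.8·66 = 2.

a = 2.8, b = 2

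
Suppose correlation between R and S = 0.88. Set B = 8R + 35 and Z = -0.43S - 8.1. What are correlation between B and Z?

correlation between B and Z = -0.88

Linear rescalings preserve |correlation|; the slopes 8 and -0.43 have opposite signs, so the correlation flips sign: correlation between B and Z = −correlation between R and S = -0.88.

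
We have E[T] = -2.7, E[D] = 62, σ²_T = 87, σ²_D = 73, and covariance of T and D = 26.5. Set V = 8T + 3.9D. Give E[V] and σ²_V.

E[V] = 220.2, σ²_V = 8331.93

E[V] = 8·E[T] + 3.9·E[D] = 8·(-2.7) + 3.9·62 = 220.2.
σ²_V = a²·σ²_T + b²·σ²_D + 2ab·covariance of T and D with a = 8, b = 3.9.
= 8²·87 + 3.9²·73 + 2·8·3.9·26.5
= 5568 + 1110.33 + 1653.6 = 8331.93.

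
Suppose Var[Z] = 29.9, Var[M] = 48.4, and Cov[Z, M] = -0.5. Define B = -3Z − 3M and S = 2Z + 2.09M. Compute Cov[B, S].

By bilinearity, Cov[B, S] = ac·Var[Z] + bd·Var[M] + (ad+bc)·Cov[Z, M], with a=-3, b=-3, c=2, d=2.09.
ac·Var[Z] = (-3)·2·29.9 = -179.4
bd·Var[M] = (-3)·2.09·48.4 = -303.468
(ad+bc)·Cov[Z, M] = (-12.27)·(-0.5) = 6.135
Cov[B, S] = -179.4 + (-303.468) + 6.135 = -476.733.

Cov[B, S] = -476.733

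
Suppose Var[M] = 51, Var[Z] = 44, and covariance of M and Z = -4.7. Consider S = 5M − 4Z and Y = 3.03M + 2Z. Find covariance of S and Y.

covariance of S and Y = 430.614

By bilinearity, covariance of S and Y = ac·Var[M] + bd·Var[Z] + (ad+bc)·covariance of M and Z, with a=5, b=-4, c=3.03, d=2.
ac·Var[M] = 5·3.03·51 = 772.65
bd·Var[Z] = (-4)·2·44 = -352
(ad+bc)·covariance of M and Z = (-2.12)·(-4.7) = 9.964
covariance of S and Y = 772.65 + (-352) + 9.964 = 430.614.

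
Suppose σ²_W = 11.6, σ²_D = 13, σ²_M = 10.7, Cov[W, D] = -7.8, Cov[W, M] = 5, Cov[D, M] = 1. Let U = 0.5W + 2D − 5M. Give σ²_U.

σ²_U = a²·σ²_W + b²·σ²_D + c²·σ²_M + 2ab·Cov[W, D] + 2ac·Cov[W, M] + 2bc·Cov[D, M], with a = 0.5, b = 2, c = -5.
= 2.9 + 52 + 267.5 + (-15.6) + (-25) + (-20)
= 261.8.

σ²_U = 261.8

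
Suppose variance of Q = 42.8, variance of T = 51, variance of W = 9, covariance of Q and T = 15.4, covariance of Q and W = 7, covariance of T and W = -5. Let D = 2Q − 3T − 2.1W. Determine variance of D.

variance of D = a²·variance of Q + b²·variance of T + c²·variance of W + 2ab·covariance of Q and T + 2ac·covariance of Q and W + 2bc·covariance of T and W, with a = 2, b = -3, c = -2.1.
= 171.2 + 459 + 39.69 + (-184.8) + (-58.8) + (-63)
= 363.29.

variance of D = 363.29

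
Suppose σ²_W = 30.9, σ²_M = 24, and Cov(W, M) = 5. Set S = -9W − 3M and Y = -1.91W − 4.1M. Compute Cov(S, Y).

By bilinearity, Cov(S, Y) = ac·σ²_W + bd·σ²_M + (ad+bc)·Cov(W, M), with a=-9, b=-3, c=-1.91, d=-4.1.
ac·σ²_W = (-9)·(-1.91)·30.9 = 531.171
bd·σ²_M = (-3)·(-4.1)·24 = 295.2
(ad+bc)·Cov(W, M) = (42.63)·5 = 213.15
Cov(S, Y) = 531.171 + 295.2 + 213.15 = 1039.521.

Cov(S, Y) = 1039.521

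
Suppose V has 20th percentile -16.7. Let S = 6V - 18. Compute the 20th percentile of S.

20th percentile of S = -118.2

Since a = 6 > 0 the transformation is increasing, so the 20th percentile of S = a·(P_{20} of V) + b = 6·(-16.7) + (-18) = -118.2.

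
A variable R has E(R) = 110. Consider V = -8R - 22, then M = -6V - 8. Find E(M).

E(V) = (-8)·110 + (-22) = -902.
E(M) = (-6)·(-902) + (-8) = 5404.

E(M) = 5404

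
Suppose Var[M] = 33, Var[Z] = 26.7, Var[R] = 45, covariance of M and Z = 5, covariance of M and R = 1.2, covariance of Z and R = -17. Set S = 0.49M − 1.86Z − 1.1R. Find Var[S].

Var[S] = a²·Var[M] + b²·Var[Z] + c²·Var[R] + 2ab·covariance of M and Z + 2ac·covariance of M and R + 2bc·covariance of Z and R, with a = 0.49, b = -1.86, c = -1.1.
= 7.9233 + 92.37132 + 54.45 + (-9.114) + (-1.2936) + (-69.564)
= 74.77302.

Var[S] = 74.77302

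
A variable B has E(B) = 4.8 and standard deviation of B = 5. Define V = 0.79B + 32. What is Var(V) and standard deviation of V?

V = 0.79B + 32 is linear with a = 0.79, b = 32.
Var(B) = 5² = 25.
Var(V) = a²·Var(B) = 0.79²·25 = 15.6025 (the additive constant 32 does not affect variance).
standard deviation of V = |a|·standard deviation of B = |0.79|·5 = 3.95.

Var(V) = 15.6025, standard deviation of V = 3.95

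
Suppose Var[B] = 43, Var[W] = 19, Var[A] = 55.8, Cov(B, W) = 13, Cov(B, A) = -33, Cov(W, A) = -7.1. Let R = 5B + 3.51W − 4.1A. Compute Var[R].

Var[R] = 4260.7321

Var[R] = a²·Var[B] + b²·Var[W] + c²·Var[A] + 2ab·Cov(B, W) + 2ac·Cov(B, A) + 2bc·Cov(W, A), with a = 5, b = 3.51, c = -4.1.
= 1075 + 234.0819 + 937.998 + 456.3 + 1353 + 204.3522
= 4260.7321.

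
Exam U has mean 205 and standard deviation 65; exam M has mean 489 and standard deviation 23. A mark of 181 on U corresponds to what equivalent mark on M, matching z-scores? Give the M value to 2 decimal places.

z = (181 − 205)/65 ≈ -0.3692.
M = 489 + z·23 = 489 + (181 − 205)·23/65 ≈ 480.51.

M = 480.51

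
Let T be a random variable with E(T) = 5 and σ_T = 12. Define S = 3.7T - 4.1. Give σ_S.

S = 3.7T - 4.1 is linear with a = 3.7, b = -4.1.
σ_S = |a|·σ_T = |3.7|·12 = 44.4.

σ_S = 44.4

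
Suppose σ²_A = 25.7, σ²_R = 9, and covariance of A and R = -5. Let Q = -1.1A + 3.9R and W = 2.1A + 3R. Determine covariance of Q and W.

covariance of Q and W = 21.483

By bilinearity, covariance of Q and W = ac·σ²_A + bd·σ²_R + (ad+bc)·covariance of A and R, with a=-1.1, b=3.9, c=2.1, d=3.
ac·σ²_A = (-1.1)·2.1·25.7 = -59.367
bd·σ²_R = 3.9·3·9 = 105.3
(ad+bc)·covariance of A and R = (4.89)·(-5) = -24.45
covariance of Q and W = -59.367 + 105.3 + (-24.45) = 21.483.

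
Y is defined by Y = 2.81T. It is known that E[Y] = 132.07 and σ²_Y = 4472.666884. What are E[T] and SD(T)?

E[T] = 47, SD(T) = 23.8

From Y = 2.81T: E[Y] = a·E[T] + b, so E[T] = (E[Y] − b)/a = (132.07 − 0)/2.81 = 47.
SD(Y) = √4472.666884 = 66.878.
SD(Y) = |a|·SD(T), so SD(T) = 66.878/|2.81| = 23.8.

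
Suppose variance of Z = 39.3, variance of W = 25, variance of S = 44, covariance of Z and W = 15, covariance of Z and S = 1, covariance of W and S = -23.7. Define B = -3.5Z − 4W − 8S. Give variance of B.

variance of B = 2656.625

variance of B = a²·variance of Z + b²·variance of W + c²·variance of S + 2ab·covariance of Z and W + 2ac·covariance of Z and S + 2bc·covariance of W and S, with a = -3.5, b = -4, c = -8.
= 481.425 + 400 + 2816 + 420 + 56 + (-1516.8)
= 2656.625.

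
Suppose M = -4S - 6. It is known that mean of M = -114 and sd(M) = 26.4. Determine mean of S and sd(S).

mean of S = 27, sd(S) = 6.6

From M = -4S - 6: mean of M = a·mean of S + b, so mean of S = (mean of M − b)/a = (-114 − (-6))/(-4) = 27.
sd(M) = |a|·sd(S), so sd(S) = 26.4/|-4| = 6.6.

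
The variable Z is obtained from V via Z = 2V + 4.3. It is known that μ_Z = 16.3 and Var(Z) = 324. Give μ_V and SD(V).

From Z = 2V + 4.3: μ_Z = a·μ_V + b, so μ_V = (μ_Z − b)/a = (16.3 − 4.3)/2 = 6.
SD(Z) = √324 = 18.
SD(Z) = |a|·SD(V), so SD(V) = 18/|2| = 9.

μ_V = 6, SD(V) = 9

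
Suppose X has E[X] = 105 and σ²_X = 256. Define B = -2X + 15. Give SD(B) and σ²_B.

SD(B) = 32, σ²_B = 1024

B = -2X + 15 is linear with a = -2, b = 15.
SD(X) = √256 = 16.
SD(B) = |a|·SD(X) = |-2|·16 = 32.
σ²_B = a²·σ²_X = (-2)²·256 = 1024 (the additive constant 15 does not affect variance).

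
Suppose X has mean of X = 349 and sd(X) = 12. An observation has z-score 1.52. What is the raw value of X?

X = 367.24

X = mean of X + z·sd(X) = 349 + 1.52·12 = 367.24.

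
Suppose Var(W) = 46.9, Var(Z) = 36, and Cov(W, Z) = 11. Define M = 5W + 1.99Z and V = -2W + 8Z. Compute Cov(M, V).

By bilinearity, Cov(M, V) = ac·Var(W) + bd·Var(Z) + (ad+bc)·Cov(W, Z), with a=5, b=1.99, c=-2, d=8.
ac·Var(W) = 5·(-2)·46.9 = -469
bd·Var(Z) = 1.99·8·36 = 573.12
(ad+bc)·Cov(W, Z) = (36.02)·11 = 396.22
Cov(M, V) = -469 + 573.12 + 396.22 = 500.34.

Cov(M, V) = 500.34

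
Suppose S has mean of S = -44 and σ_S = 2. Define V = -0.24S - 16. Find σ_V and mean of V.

σ_V = 0.48, mean of V = -5.44

V = -0.24S - 16 is linear with a = -0.24, b = -16.
σ_V = |a|·σ_S = |-0.24|·2 = 0.48.
mean of V = a·mean of S + b = (-0.24)·(-44) + (-16) = -5.44.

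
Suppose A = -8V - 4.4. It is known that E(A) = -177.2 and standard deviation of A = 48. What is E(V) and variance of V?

From A = -8V - 4.4: E(A) = a·E(V) + b, so E(V) = (E(A) − b)/a = (-177.2 − (-4.4))/(-8) = 21.6.
variance of A = 48² = 2304.
variance of A = a²·variance of V, so variance of V = 2304/(-8)² = 36.

E(V) = 21.6, variance of V = 36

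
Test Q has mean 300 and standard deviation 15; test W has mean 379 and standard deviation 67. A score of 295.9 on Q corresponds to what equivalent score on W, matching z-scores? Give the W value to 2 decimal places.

z = (295.9 − 300)/15 ≈ -0.2733.
W = 379 + z·67 = 379 + (295.9 − 300)·67/15 ≈ 360.69.

W = 360.69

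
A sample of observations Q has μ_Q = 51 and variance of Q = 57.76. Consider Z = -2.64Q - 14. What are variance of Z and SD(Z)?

variance of Z = 402.564096, SD(Z) = 20.064

Z = -2.64Q - 14 is linear with a = -2.64, b = -14.
variance of Z = a²·variance of Q = (-2.64)²·57.76 = 402.564096 (the additive constant -14 does not affect variance).
SD(Q) = √57.76 = 7.6.
SD(Z) = |a|·SD(Q) = |-2.64|·7.6 = 20.064.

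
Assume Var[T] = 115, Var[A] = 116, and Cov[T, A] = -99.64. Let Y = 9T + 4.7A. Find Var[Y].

Var[Y] = a²·Var[T] + b²·Var[A] + 2ab·Cov[T, A] with a = 9, b = 4.7.
= 9²·115 + 4.7²·116 + 2·9·4.7·(-99.64)
= 9315 + 2562.44 + (-8429.544) = 3447.896.

Var[Y] = 3447.896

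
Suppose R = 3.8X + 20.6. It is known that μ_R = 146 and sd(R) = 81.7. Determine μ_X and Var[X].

From R = 3.8X + 20.6: μ_R = a·μ_X + b, so μ_X = (μ_R − b)/a = (146 − 20.6)/3.8 = 33.
Var[R] = 81.7² = 6674.89.
Var[R] = a²·Var[X], so Var[X] = 6674.89/3.8² = 462.25.

μ_X = 33, Var[X] = 462.25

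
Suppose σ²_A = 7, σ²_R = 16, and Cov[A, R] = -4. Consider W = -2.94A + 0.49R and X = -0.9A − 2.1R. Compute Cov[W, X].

Cov[W, X] = -20.874

By bilinearity, Cov[W, X] = ac·σ²_A + bd·σ²_R + (ad+bc)·Cov[A, R], with a=-2.94, b=0.49, c=-0.9, d=-2.1.
ac·σ²_A = (-2.94)·(-0.9)·7 = 18.522
bd·σ²_R = 0.49·(-2.1)·16 = -16.464
(ad+bc)·Cov[A, R] = (5.733)·(-4) = -22.932
Cov[W, X] = 18.522 + (-16.464) + (-22.932) = -20.874.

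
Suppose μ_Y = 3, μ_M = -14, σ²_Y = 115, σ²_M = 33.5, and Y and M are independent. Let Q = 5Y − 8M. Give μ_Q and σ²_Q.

μ_Q = 127, σ²_Q = 5019

μ_Q = 5·μ_Y + (-8)·μ_M = 5·3 + (-8)·(-14) = 127.
σ²_Q = a²·σ²_Y + b²·σ²_M + 2ab·Cov(Y, M) with a = 5, b = -8.
Independence gives Cov(Y, M) = 0.
= 5²·115 + (-8)²·33.5 + 2·5·(-8)·0
= 2875 + 2144 + 0 = 5019.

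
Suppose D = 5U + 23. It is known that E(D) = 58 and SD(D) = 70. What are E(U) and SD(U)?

E(U) = 7, SD(U) = 14

From D = 5U + 23: E(D) = a·E(U) + b, so E(U) = (E(D) − b)/a = (58 − 23)/5 = 7.
SD(D) = |a|·SD(U), so SD(U) = 70/|5| = 14.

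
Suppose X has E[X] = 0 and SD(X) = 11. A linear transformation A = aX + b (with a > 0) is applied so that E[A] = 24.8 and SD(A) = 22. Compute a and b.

a = 2, b = 24.8

SD(A) = a·SD(X) (a > 0), so a = 22/11 = 2.
E[A] = a·E[X] + b, so b = 24.8 − 2·0 = 24.8.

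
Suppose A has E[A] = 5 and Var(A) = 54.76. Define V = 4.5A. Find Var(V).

V = 4.5A is linear with a = 4.5, b = 0.
Var(V) = a²·Var(A) = 4.5²·54.76 = 1108.89.

Var(V) = 1108.89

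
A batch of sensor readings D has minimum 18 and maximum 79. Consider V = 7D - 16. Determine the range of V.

Range(V) = 427

Range of D = 79 − 18 = 61.
Range(V) = |a|·Range(D) = |7|·61 = 427.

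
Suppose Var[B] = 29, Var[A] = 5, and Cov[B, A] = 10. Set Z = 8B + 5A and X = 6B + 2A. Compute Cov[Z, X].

By bilinearity, Cov[Z, X] = ac·Var[B] + bd·Var[A] + (ad+bc)·Cov[B, A], with a=8, b=5, c=6, d=2.
ac·Var[B] = 8·6·29 = 1392
bd·Var[A] = 5·2·5 = 50
(ad+bc)·Cov[B, A] = (46)·10 = 460
Cov[Z, X] = 1392 + 50 + 460 = 1902.

Cov[Z, X] = 1902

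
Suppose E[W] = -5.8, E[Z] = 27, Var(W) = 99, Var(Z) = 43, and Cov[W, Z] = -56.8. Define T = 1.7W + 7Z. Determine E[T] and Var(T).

E[T] = 179.14, Var(T) = 1041.27

E[T] = 1.7·E[W] + 7·E[Z] = 1.7·(-5.8) + 7·27 = 179.14.
Var(T) = a²·Var(W) + b²·Var(Z) + 2ab·Cov[W, Z] with a = 1.7, b = 7.
= 1.7²·99 + 7²·43 + 2·1.7·7·(-56.8)
= 286.11 + 2107 + (-1351.84) = 1041.27.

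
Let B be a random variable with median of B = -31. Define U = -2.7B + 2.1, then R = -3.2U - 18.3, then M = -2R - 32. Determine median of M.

median of U = (-2.7)·(-31) + 2.1 = 85.8.
median of R = (-3.2)·85.8 + (-18.3) = -292.86.
median of M = (-2)·(-292.86) + (-32) = 553.72.

median of M = 553.72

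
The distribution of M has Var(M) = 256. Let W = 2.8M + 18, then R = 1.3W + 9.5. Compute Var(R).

Var(R) = 3391.8976

Var(W) = 2.8²·256 = 2007.04.
Var(R) = 1.3²·2007.04 = 3391.8976.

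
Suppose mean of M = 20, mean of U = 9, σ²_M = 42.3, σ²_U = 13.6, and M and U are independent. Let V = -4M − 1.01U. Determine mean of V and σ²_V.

mean of V = -89.09, σ²_V = 690.67336

mean of V = (-4)·mean of M + (-1.01)·mean of U = (-4)·20 + (-1.01)·9 = -89.09.
σ²_V = a²·σ²_M + b²·σ²_U + 2ab·Cov(M, U) with a = -4, b = -1.01.
Independence gives Cov(M, U) = 0.
= (-4)²·42.3 + (-1.01)²·13.6 + 2·(-4)·(-1.01)·0
= 676.8 + 13.87336 + 0 = 690.67336.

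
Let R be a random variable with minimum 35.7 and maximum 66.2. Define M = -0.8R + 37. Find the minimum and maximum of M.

a = -0.8 < 0, so order reverses: min(M) = a·max(R)+b = (-0.8)·66.2 + 37 = -15.96; max(M) = a·min(R)+b = (-0.8)·35.7 + 37 = 8.44.

min(M) = -15.96, max(M) = 8.44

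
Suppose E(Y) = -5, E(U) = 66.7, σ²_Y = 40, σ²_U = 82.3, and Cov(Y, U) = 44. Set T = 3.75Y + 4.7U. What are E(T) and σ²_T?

E(T) = 294.74, σ²_T = 3931.507

E(T) = 3.75·E(Y) + 4.7·E(U) = 3.75·(-5) + 4.7·66.7 = 294.74.
σ²_T = a²·σ²_Y + b²·σ²_U + 2ab·Cov(Y, U) with a = 3.75, b = 4.7.
= 3.75²·40 + 4.7²·82.3 + 2·3.75·4.7·44
= 562.5 + 1818.007 + 1551 = 3931.507.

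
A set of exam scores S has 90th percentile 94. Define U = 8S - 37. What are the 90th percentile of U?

Since a = 8 > 0 the transformation is increasing, so the 90th percentile of U = a·(P_{90} of S) + b = 8·94 + (-37) = 715.

90th percentile of U = 715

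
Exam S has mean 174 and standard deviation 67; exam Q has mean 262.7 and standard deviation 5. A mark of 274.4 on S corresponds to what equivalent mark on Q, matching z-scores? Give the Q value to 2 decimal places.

Q = 270.19

z = (274.4 − 174)/67 ≈ 1.4985.
Q = 262.7 + z·5 = 262.7 + (274.4 − 174)·5/67 ≈ 270.19.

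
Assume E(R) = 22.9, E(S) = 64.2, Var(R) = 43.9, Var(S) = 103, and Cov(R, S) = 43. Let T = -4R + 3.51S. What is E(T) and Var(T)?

E(T) = 133.742, Var(T) = 763.9303

E(T) = (-4)·E(R) + 3.51·E(S) = (-4)·22.9 + 3.51·64.2 = 133.742.
Var(T) = a²·Var(R) + b²·Var(S) + 2ab·Cov(R, S) with a = -4, b = 3.51.
= (-4)²·43.9 + 3.51²·103 + 2·(-4)·3.51·43
= 702.4 + 1268.9703 + (-1207.44) = 763.9303.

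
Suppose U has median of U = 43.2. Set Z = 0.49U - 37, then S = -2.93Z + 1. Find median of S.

median of S = 47.38776

median of Z = 0.49·43.2 + (-37) = -15.832.
median of S = (-2.93)·(-15.832) + 1 = 47.38776.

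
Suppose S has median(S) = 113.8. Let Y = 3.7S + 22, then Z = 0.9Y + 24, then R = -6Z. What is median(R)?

median(Y) = 3.7·113.8 + 22 = 443.06.
median(Z) = 0.9·443.06 + 24 = 422.754.
median(R) = (-6)·422.754 = -2536.524.

median(R) = -2536.524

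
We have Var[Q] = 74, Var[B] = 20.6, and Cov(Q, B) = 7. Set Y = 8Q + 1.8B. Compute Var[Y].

Var[Y] = 5004.344

Var[Y] = a²·Var[Q] + b²·Var[B] + 2ab·Cov(Q, B) with a = 8, b = 1.8.
= 8²·74 + 1.8²·20.6 + 2·8·1.8·7
= 4736 + 66.744 + 201.6 = 5004.344.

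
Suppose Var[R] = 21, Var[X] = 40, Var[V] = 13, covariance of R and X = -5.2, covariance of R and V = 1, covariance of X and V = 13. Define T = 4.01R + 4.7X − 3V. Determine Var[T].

Var[T] = a²·Var[R] + b²·Var[X] + c²·Var[V] + 2ab·covariance of R and X + 2ac·covariance of R and V + 2bc·covariance of X and V, with a = 4.01, b = 4.7, c = -3.
= 337.6821 + 883.6 + 117 + (-196.0088) + (-24.06) + (-366.6)
= 751.6133.

Var[T] = 751.6133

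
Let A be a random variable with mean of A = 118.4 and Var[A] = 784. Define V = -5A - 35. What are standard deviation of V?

V = -5A - 35 is linear with a = -5, b = -35.
standard deviation of A = √784 = 28.
standard deviation of V = |a|·standard deviation of A = |-5|·28 = 140.

standard deviation of V = 140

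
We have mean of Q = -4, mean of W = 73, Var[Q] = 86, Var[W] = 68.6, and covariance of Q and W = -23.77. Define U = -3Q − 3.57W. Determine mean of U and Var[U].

mean of U = (-3)·mean of Q + (-3.57)·mean of W = (-3)·(-4) + (-3.57)·73 = -248.61.
Var[U] = a²·Var[Q] + b²·Var[W] + 2ab·covariance of Q and W with a = -3, b = -3.57.
= (-3)²·86 + (-3.57)²·68.6 + 2·(-3)·(-3.57)·(-23.77)
= 774 + 874.30014 + (-509.1534) = 1139.14674.

mean of U = -248.61, Var[U] = 1139.14674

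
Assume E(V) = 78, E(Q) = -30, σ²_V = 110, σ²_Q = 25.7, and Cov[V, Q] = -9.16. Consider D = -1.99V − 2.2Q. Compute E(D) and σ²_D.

E(D) = -89.22, σ²_D = 479.79404

E(D) = (-1.99)·E(V) + (-2.2)·E(Q) = (-1.99)·78 + (-2.2)·(-30) = -89.22.
σ²_D = a²·σ²_V + b²·σ²_Q + 2ab·Cov[V, Q] with a = -1.99, b = -2.2.
= (-1.99)²·110 + (-2.2)²·25.7 + 2·(-1.99)·(-2.2)·(-9.16)
= 435.611 + 124.388 + (-80.20496) = 479.79404.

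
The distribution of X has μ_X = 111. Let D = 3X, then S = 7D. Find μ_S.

μ_D = 3·111 = 333.
μ_S = 7·333 = 2331.

μ_S = 2331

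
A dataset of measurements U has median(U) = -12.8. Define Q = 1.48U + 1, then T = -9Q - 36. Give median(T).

median(Q) = 1.48·(-12.8) + 1 = -17.944.
median(T) = (-9)·(-17.944) + (-36) = 125.496.

median(T) = 125.496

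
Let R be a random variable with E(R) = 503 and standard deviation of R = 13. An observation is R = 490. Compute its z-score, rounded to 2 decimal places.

z = -1.00

z = (R − E(R)) / standard deviation of R = (490 − 503) / 13 = -1.00.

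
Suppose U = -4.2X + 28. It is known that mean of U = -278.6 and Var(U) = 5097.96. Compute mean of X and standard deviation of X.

mean of X = 73, standard deviation of X = 17

From U = -4.2X + 28: mean of U = a·mean of X + b, so mean of X = (mean of U − b)/a = (-278.6 − 28)/(-4.2) = 73.
standard deviation of U = √5097.96 = 71.4.
standard deviation of U = |a|·standard deviation of X, so standard deviation of X = 71.4/|-4.2| = 17.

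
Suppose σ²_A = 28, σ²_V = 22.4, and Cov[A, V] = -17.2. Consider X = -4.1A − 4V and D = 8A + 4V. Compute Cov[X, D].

Cov[X, D] = -444.32

By bilinearity, Cov[X, D] = ac·σ²_A + bd·σ²_V + (ad+bc)·Cov[A, V], with a=-4.1, b=-4, c=8, d=4.
ac·σ²_A = (-4.1)·8·28 = -918.4
bd·σ²_V = (-4)·4·22.4 = -358.4
(ad+bc)·Cov[A, V] = (-48.4)·(-17.2) = 832.48
Cov[X, D] = -918.4 + (-358.4) + 832.48 = -444.32.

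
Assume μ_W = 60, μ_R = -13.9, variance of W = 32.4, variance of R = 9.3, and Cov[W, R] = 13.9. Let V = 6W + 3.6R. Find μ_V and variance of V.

μ_V = 309.96, variance of V = 1887.408

μ_V = 6·μ_W + 3.6·μ_R = 6·60 + 3.6·(-13.9) = 309.96.
variance of V = a²·variance of W + b²·variance of R + 2ab·Cov[W, R] with a = 6, b = 3.6.
= 6²·32.4 + 3.6²·9.3 + 2·6·3.6·13.9
= 1166.4 + 120.528 + 600.48 = 1887.408.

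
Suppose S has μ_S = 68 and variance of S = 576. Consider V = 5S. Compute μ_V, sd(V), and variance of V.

V = 5S is linear with a = 5, b = 0.
μ_V = a·μ_S + b = 5·68 = 340.
sd(S) = √576 = 24.
sd(V) = |a|·sd(S) = |5|·24 = 120.
variance of V = a²·variance of S = 5²·576 = 14400.

μ_V = 340, sd(V) = 120, variance of V = 14400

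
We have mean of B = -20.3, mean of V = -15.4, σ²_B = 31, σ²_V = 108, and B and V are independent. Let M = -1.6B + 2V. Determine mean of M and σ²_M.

mean of M = 1.68, σ²_M = 511.36

mean of M = (-1.6)·mean of B + 2·mean of V = (-1.6)·(-20.3) + 2·(-15.4) = 1.68.
σ²_M = a²·σ²_B + b²·σ²_V + 2ab·covariance of B and V with a = -1.6, b = 2.
Independence gives covariance of B and V = 0.
= (-1.6)²·31 + 2²·108 + 2·(-1.6)·2·0
= 79.36 + 432 + 0 = 511.36.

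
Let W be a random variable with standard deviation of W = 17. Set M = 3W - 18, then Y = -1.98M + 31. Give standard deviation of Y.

standard deviation of Y = 100.98

standard deviation of M = |3|·17 = 51.
standard deviation of Y = |-1.98|·51 = 100.98.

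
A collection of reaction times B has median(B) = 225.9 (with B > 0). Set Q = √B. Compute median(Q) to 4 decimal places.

√B is monotone on this domain, so median(Q) = √(225.9) ≈ 15.03.

median(Q) = 15.03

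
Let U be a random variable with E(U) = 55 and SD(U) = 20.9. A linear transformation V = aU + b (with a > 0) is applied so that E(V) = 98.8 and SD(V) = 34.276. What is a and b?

SD(V) = a·SD(U) (a > 0), so a = 34.276/20.9 = 1.64.
E(V) = a·E(U) + b, so b = 98.8 − 1.64·55 = 8.6.

a = 1.64, b = 8.6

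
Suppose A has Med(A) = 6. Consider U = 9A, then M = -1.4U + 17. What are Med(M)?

Med(U) = 9·6 = 54.
Med(M) = (-1.4)·54 + 17 = -58.6.

Med(M) = -58.6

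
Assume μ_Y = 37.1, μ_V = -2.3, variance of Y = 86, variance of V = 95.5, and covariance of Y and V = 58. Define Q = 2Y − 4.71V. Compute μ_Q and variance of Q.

μ_Q = 85.033, variance of Q = 1369.86155

μ_Q = 2·μ_Y + (-4.71)·μ_V = 2·37.1 + (-4.71)·(-2.3) = 85.033.
variance of Q = a²·variance of Y + b²·variance of V + 2ab·covariance of Y and V with a = 2, b = -4.71.
= 2²·86 + (-4.71)²·95.5 + 2·2·(-4.71)·58
= 344 + 2118.58155 + (-1092.72) = 1369.86155.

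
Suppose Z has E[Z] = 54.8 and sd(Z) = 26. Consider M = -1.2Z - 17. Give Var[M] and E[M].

M = -1.2Z - 17 is linear with a = -1.2, b = -17.
Var[Z] = 26² = 676.
Var[M] = a²·Var[Z] = (-1.2)²·676 = 973.44 (the additive constant -17 does not affect variance).
E[M] = a·E[Z] + b = (-1.2)·54.8 + (-17) = -82.76.

Var[M] = 973.44, E[M] = -82.76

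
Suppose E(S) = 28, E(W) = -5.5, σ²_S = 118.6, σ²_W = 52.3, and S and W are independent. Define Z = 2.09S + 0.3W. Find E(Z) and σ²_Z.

E(Z) = 2.09·E(S) + 0.3·E(W) = 2.09·28 + 0.3·(-5.5) = 56.87.
σ²_Z = a²·σ²_S + b²·σ²_W + 2ab·covariance of S and W with a = 2.09, b = 0.3.
Independence gives covariance of S and W = 0.
= 2.09²·118.6 + 0.3²·52.3 + 2·2.09·0.3·0
= 518.05666 + 4.707 + 0 = 522.76366.

E(Z) = 56.87, σ²_Z = 522.76366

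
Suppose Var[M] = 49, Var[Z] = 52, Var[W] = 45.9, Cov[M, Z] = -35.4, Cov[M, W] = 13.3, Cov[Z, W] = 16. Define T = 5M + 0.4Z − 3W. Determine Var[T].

Var[T] = a²·Var[M] + b²·Var[Z] + c²·Var[W] + 2ab·Cov[M, Z] + 2ac·Cov[M, W] + 2bc·Cov[Z, W], with a = 5, b = 0.4, c = -3.
= 1225 + 8.32 + 413.1 + (-141.6) + (-399) + (-38.4)
= 1067.42.

Var[T] = 1067.42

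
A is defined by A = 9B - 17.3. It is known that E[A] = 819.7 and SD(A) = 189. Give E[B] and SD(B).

E[B] = 93, SD(B) = 21

From A = 9B - 17.3: E[A] = a·E[B] + b, so E[B] = (E[A] − b)/a = (819.7 − (-17.3))/9 = 93.
SD(A) = |a|·SD(B), so SD(B) = 189/|9| = 21.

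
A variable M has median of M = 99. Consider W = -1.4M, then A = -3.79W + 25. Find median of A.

median of W = (-1.4)·99 = -138.6.
median of A = (-3.79)·(-138.6) + 25 = 550.294.

median of A = 550.294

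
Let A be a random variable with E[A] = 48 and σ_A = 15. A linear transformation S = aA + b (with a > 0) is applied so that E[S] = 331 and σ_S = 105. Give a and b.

σ_S = a·σ_A (a > 0), so a = 105/15 = 7.
E[S] = a·E[A] + b, so b = 331 − 7·48 = -5.

a = 7, b = -5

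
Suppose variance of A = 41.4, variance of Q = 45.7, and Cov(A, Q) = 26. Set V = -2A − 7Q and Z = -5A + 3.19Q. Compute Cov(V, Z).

Cov(V, Z) = 137.639

By bilinearity, Cov(V, Z) = ac·variance of A + bd·variance of Q + (ad+bc)·Cov(A, Q), with a=-2, b=-7, c=-5, d=3.19.
ac·variance of A = (-2)·(-5)·41.4 = 414
bd·variance of Q = (-7)·3.19·45.7 = -1020.481
(ad+bc)·Cov(A, Q) = (28.62)·26 = 744.12
Cov(V, Z) = 414 + (-1020.481) + 744.12 = 137.639.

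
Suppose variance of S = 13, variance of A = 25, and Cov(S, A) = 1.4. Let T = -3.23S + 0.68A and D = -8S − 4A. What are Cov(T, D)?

Cov(T, D) = 278.392

By bilinearity, Cov(T, D) = ac·variance of S + bd·variance of A + (ad+bc)·Cov(S, A), with a=-3.23, b=0.68, c=-8, d=-4.
ac·variance of S = (-3.23)·(-8)·13 = 335.92
bd·variance of A = 0.68·(-4)·25 = -68
(ad+bc)·Cov(S, A) = (7.48)·1.4 = 10.472
Cov(T, D) = 335.92 + (-68) + 10.472 = 278.392.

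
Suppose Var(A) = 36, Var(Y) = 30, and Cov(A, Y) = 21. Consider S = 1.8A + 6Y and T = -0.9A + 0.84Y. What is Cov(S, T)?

Cov(S, T) = 11.232

By bilinearity, Cov(S, T) = ac·Var(A) + bd·Var(Y) + (ad+bc)·Cov(A, Y), with a=1.8, b=6, c=-0.9, d=0.84.
ac·Var(A) = 1.8·(-0.9)·36 = -58.32
bd·Var(Y) = 6·0.84·30 = 151.2
(ad+bc)·Cov(A, Y) = (-3.888)·21 = -81.648
Cov(S, T) = -58.32 + 151.2 + (-81.648) = 11.232.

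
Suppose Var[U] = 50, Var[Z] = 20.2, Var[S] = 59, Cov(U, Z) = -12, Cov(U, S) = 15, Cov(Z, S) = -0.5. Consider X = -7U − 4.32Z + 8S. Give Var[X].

Var[X] = a²·Var[U] + b²·Var[Z] + c²·Var[S] + 2ab·Cov(U, Z) + 2ac·Cov(U, S) + 2bc·Cov(Z, S), with a = -7, b = -4.32, c = 8.
= 2450 + 376.98048 + 3776 + (-725.76) + (-1680) + 34.56
= 4231.78048.

Var[X] = 4231.78048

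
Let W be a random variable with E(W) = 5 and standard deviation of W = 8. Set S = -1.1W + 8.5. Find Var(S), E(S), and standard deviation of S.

Var(S) = 77.44, E(S) = 3, standard deviation of S = 8.8

S = -1.1W + 8.5 is linear with a = -1.1, b = 8.5.
Var(W) = 8² = 64.
Var(S) = a²·Var(W) = (-1.1)²·64 = 77.44 (the additive constant 8.5 does not affect variance).
E(S) = a·E(W) + b = (-1.1)·5 + 8.5 = 3.
standard deviation of S = |a|·standard deviation of W = |-1.1|·8 = 8.8.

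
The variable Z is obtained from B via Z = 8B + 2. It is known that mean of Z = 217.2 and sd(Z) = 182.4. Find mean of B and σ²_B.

mean of B = 26.9, σ²_B = 519.84

From Z = 8B + 2: mean of Z = a·mean of B + b, so mean of B = (mean of Z − b)/a = (217.2 − 2)/8 = 26.9.
σ²_Z = 182.4² = 33269.76.
σ²_Z = a²·σ²_B, so σ²_B = 33269.76/8² = 519.84.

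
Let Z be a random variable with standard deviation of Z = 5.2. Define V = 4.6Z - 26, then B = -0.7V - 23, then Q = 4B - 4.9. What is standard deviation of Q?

standard deviation of Q = 66.976

standard deviation of V = |4.6|·5.2 = 23.92.
standard deviation of B = |-0.7|·23.92 = 16.744.
standard deviation of Q = |4|·16.744 = 66.976.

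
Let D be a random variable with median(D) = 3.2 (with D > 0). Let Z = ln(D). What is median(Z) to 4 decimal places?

ln(D) is monotone on this domain, so median(Z) = ln(3.2) ≈ 1.1632.

median(Z) = 1.1632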